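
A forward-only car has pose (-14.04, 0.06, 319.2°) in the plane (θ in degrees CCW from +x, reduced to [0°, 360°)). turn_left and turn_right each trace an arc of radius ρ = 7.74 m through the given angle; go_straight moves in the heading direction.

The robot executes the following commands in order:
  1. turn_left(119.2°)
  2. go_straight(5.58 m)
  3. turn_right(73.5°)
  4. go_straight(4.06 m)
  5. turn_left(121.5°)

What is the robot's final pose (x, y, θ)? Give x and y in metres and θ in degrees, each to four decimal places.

(16.2561, 28.6358, 126.4000°)

set_pose: (x, y, θ) = (-14.0400, 0.0600, 319.2000°), ρ = 7.74
turn_left(119.2°): centre at ρ to the left, rotate +119.2° → (-1.4006, 4.3628, 438.4000° ≡ 78.4000°)
go_straight(5.58): x += 5.58·cos θ, y += 5.58·sin θ → (-0.2786, 9.8288, 78.4000°)
turn_right(73.5°): centre at ρ to the right, rotate −73.5° → (6.6422, 15.9842, 4.9000°)
go_straight(4.06): x += 4.06·cos θ, y += 4.06·sin θ → (10.6874, 16.3310, 4.9000°)
turn_left(121.5°): centre at ρ to the left, rotate +121.5° → (16.2561, 28.6358, 126.4000°)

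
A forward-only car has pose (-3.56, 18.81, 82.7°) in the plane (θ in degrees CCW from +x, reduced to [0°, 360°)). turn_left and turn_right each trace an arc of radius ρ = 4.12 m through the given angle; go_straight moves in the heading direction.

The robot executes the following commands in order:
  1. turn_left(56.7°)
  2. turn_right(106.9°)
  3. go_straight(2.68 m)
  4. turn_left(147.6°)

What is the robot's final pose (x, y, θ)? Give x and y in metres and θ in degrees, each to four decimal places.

(-4.4585, 38.0994, 180.1000°)

set_pose: (x, y, θ) = (-3.5600, 18.8100, 82.7000°), ρ = 4.12
turn_left(56.7°): centre at ρ to the left, rotate +56.7° → (-4.9654, 22.4617, 139.4000°)
turn_right(106.9°): centre at ρ to the right, rotate −106.9° → (-4.4979, 29.0647, 32.5000°)
go_straight(2.68): x += 2.68·cos θ, y += 2.68·sin θ → (-2.2376, 30.5046, 32.5000°)
turn_left(147.6°): centre at ρ to the left, rotate +147.6° → (-4.4585, 38.0994, 180.1000°)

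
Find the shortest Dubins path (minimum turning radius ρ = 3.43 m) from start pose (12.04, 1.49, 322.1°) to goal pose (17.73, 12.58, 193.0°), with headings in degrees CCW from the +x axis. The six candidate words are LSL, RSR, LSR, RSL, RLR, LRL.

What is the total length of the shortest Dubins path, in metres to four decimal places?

Let ψ = atan2(Δy, Δx) = atan2(11.09, 5.69) = 62.8388° be the start→goal bearing.
Normalize: d = |goal − start| / ρ = 12.464518/3.43 = 3.633970, α = (θ_start − ψ) mod 360° = 259.2612° = 4.524962 rad, β = (θ_goal − ψ) mod 360° = 130.1612° = 2.271742 rad.
Common terms: sin α = -0.982487, cos α = -0.186332, sin β = 0.764233, cos β = -0.644941, cos(α−β) = -0.630676, d² = 13.205739. Work in radians in the unit-radius frame; every candidate has L = ρ·(t + p + q).
LSL: p² = 2 + d² − 2cos(α−β) + 2d(sin α − sin β) = 3.772037; p = √p² = 1.942173; φ = atan2(cos β − cos α, d + sin α − sin β) = -0.238383 rad; t = (φ − α) mod 2π = 1.519840 rad, q = (β − φ) mod 2π = 2.510125 rad → L = 3.43·(1.519840 + 1.942173 + 2.510125) = 3.43·5.972138 = 20.484435 m
RSR: p² = 2 + d² − 2cos(α−β) + 2d(sin β − sin α) = 29.162145; p = √p² = 5.400199; φ = atan2(cos α − cos β, d − sin α + sin β) = 0.085027 rad; t = (α − φ) mod 2π = 4.439935 rad, q = (φ − β) mod 2π = 4.096470 rad → L = 3.43·(4.439935 + 5.400199 + 4.096470) = 3.43·13.936604 = 47.802552 m
LSR: p² = d² − 2 + 2cos(α−β) + 2d(sin α + sin β) = 8.358129; p = √p² = 2.891043; φ = atan2(−cos α − cos β, d + sin α + sin β) − atan2(−2, p) = 0.843922 rad; t = (φ − α) mod 2π = 2.602145 rad, q = (φ − β) mod 2π = 4.855365 rad → L = 3.43·(2.602145 + 2.891043 + 4.855365) = 3.43·10.348554 = 35.495539 m
RSL: p² = d² − 2 + 2cos(α−β) − 2d(sin α + sin β) = 11.530646; p = √p² = 3.395680; φ = atan2(cos α + cos β, d − sin α − sin β) − atan2(2, p) = -0.744811 rad; t = (α − φ) mod 2π = 5.269773 rad, q = (β − φ) mod 2π = 3.016553 rad → L = 3.43·(5.269773 + 3.395680 + 3.016553) = 3.43·11.682006 = 40.069282 m
RLR: c = (6 − d² + 2cos(α−β) + 2d(sin α − sin β))/8 = -2.645268, |c| > 1 → infeasible
LRL: c = (6 − d² + 2cos(α−β) − 2d(sin α − sin β))/8 = 0.528495; p = 2π − arccos c = 5.269216 rad; φ = atan2(cos β − cos α, d + sin α − sin β) = -0.238383 rad; t = (φ − α + p/2) mod 2π = 4.154448 rad, q = (β − α − t + p) mod 2π = 5.144733 rad → L = 3.43·(4.154448 + 5.269216 + 5.144733) = 3.43·14.568398 = 49.969604 m
Shortest: LSL with L = 20.484435 m ≈ 20.4844 m

20.4844 m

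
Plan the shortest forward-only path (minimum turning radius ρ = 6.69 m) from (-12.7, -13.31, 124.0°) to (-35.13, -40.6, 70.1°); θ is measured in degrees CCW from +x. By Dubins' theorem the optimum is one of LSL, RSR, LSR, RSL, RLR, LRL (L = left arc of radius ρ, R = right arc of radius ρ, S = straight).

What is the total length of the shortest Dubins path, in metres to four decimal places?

Let ψ = atan2(Δy, Δx) = atan2(-27.29, -22.43) = -129.4172° be the start→goal bearing.
Normalize: d = |goal − start| / ρ = 35.324906/6.69 = 5.280255, α = (θ_start − ψ) mod 360° = 253.4172° = 4.422965 rad, β = (θ_goal − ψ) mod 360° = 199.5172° = 3.482232 rad.
Common terms: sin α = -0.958408, cos α = -0.285400, sin β = -0.334090, cos β = -0.942541, cos(α−β) = 0.589196, d² = 27.881093. Work in radians in the unit-radius frame; every candidate has L = ρ·(t + p + q).
LSL: p² = 2 + d² − 2cos(α−β) + 2d(sin α − sin β) = 22.109582; p = √p² = 4.702083; φ = atan2(cos β − cos α, d + sin α − sin β) = -0.140214 rad; t = (φ − α) mod 2π = 1.720006 rad, q = (β − φ) mod 2π = 3.622447 rad → L = 6.69·(1.720006 + 4.702083 + 3.622447) = 6.69·10.044536 = 67.197943 m
RSR: p² = 2 + d² − 2cos(α−β) + 2d(sin β − sin α) = 35.295819; p = √p² = 5.941028; φ = atan2(cos α − cos β, d − sin α + sin β) = 0.110837 rad; t = (α − φ) mod 2π = 4.312128 rad, q = (φ − β) mod 2π = 2.911790 rad → L = 6.69·(4.312128 + 5.941028 + 2.911790) = 6.69·13.164946 = 88.073490 m
LSR: p² = d² − 2 + 2cos(α−β) + 2d(sin α + sin β) = 13.410042; p = √p² = 3.661972; φ = atan2(−cos α − cos β, d + sin α + sin β) − atan2(−2, p) = 0.798600 rad; t = (φ − α) mod 2π = 2.658820 rad, q = (φ − β) mod 2π = 3.599552 rad → L = 6.69·(2.658820 + 3.661972 + 3.599552) = 6.69·9.920345 = 66.367106 m
RSL: p² = d² − 2 + 2cos(α−β) − 2d(sin α + sin β) = 40.708931; p = √p² = 6.380355; φ = atan2(cos α + cos β, d − sin α − sin β) − atan2(2, p) = -0.488455 rad; t = (α − φ) mod 2π = 4.911420 rad, q = (β − φ) mod 2π = 3.970687 rad → L = 6.69·(4.911420 + 6.380355 + 3.970687) = 6.69·15.262462 = 102.105874 m
RLR: c = (6 − d² + 2cos(α−β) + 2d(sin α − sin β))/8 = -3.411977, |c| > 1 → infeasible
LRL: c = (6 − d² + 2cos(α−β) − 2d(sin α − sin β))/8 = -1.763698, |c| > 1 → infeasible
Shortest: LSR with L = 66.367106 m ≈ 66.3671 m

66.3671 m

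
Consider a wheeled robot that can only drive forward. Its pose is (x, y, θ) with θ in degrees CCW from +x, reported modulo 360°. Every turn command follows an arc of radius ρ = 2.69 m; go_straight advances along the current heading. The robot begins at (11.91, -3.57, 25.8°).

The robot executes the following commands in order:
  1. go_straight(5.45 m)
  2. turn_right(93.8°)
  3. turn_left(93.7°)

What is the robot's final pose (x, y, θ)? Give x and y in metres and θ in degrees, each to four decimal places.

(24.1423, -4.0284, 25.7000°)

set_pose: (x, y, θ) = (11.9100, -3.5700, 25.8000°), ρ = 2.69
go_straight(5.45): x += 5.45·cos θ, y += 5.45·sin θ → (16.8167, -1.1980, 25.8000°)
turn_right(93.8°): centre at ρ to the right, rotate −93.8° → (20.4816, -2.6122, -68.0000° ≡ 292.0000°)
turn_left(93.7°): centre at ρ to the left, rotate +93.7° → (24.1423, -4.0284, 385.7000° ≡ 25.7000°)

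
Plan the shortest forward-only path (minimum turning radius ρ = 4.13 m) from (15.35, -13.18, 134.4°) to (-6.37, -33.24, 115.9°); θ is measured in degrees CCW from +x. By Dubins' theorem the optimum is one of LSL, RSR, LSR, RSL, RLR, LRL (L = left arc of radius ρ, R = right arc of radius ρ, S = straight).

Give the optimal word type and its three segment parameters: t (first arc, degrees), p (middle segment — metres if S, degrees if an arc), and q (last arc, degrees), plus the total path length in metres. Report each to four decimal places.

LSR: t = 113.7686°, p = 19.8626 m, q = 132.2686°, L = 37.5975 m

Let ψ = atan2(Δy, Δx) = atan2(-20.06, -21.72) = -137.2753° be the start→goal bearing.
Normalize: d = |goal − start| / ρ = 29.566231/4.13 = 7.158894, α = (θ_start − ψ) mod 360° = 271.6753° = 4.741628 rad, β = (θ_goal − ψ) mod 360° = 253.1753° = 4.418742 rad.
Common terms: sin α = -0.999573, cos α = 0.029235, sin β = -0.957195, cos β = -0.289445, cos(α−β) = 0.948324, d² = 51.249758. Work in radians in the unit-radius frame; every candidate has L = ρ·(t + p + q).
LSL: p² = 2 + d² − 2cos(α−β) + 2d(sin α − sin β) = 50.746353; p = √p² = 7.123647; φ = atan2(cos β − cos α, d + sin α − sin β) = -0.044750 rad; t = (φ − α) mod 2π = 1.496807 rad, q = (β − φ) mod 2π = 4.463493 rad → L = 4.13·(1.496807 + 7.123647 + 4.463493) = 4.13·13.083947 = 54.036701 m
RSR: p² = 2 + d² − 2cos(α−β) + 2d(sin β − sin α) = 51.959868; p = √p² = 7.208319; φ = atan2(cos α − cos β, d − sin α + sin β) = 0.044224 rad; t = (α − φ) mod 2π = 4.697404 rad, q = (φ − β) mod 2π = 1.908668 rad → L = 4.13·(4.697404 + 7.208319 + 1.908668) = 4.13·13.814391 = 57.053433 m
LSR: p² = d² − 2 + 2cos(α−β) + 2d(sin α + sin β) = 23.129828; p = √p² = 4.809348; φ = atan2(−cos α − cos β, d + sin α + sin β) − atan2(−2, p) = 0.444079 rad; t = (φ − α) mod 2π = 1.985636 rad, q = (φ − β) mod 2π = 2.308522 rad → L = 4.13·(1.985636 + 4.809348 + 2.308522) = 4.13·9.103507 = 37.597483 m
RSL: p² = d² − 2 + 2cos(α−β) − 2d(sin α + sin β) = 79.162983; p = √p² = 8.897358; φ = atan2(cos α + cos β, d − sin α − sin β) − atan2(2, p) = -0.249648 rad; t = (α − φ) mod 2π = 4.991276 rad, q = (β − φ) mod 2π = 4.668390 rad → L = 4.13·(4.991276 + 8.897358 + 4.668390) = 4.13·18.557025 = 76.640512 m
RLR: c = (6 − d² + 2cos(α−β) + 2d(sin α − sin β))/8 = -5.494984, |c| > 1 → infeasible
LRL: c = (6 − d² + 2cos(α−β) − 2d(sin α − sin β))/8 = -5.343294, |c| > 1 → infeasible
Shortest: LSR with L = 37.597483 m ≈ 37.5975 m
Convert LSR to answer units (arcs ×180/π): t = 1.985636·180/π = 113.7686°, p = ρ·p = 4.13·4.809348 = 19.8626 m, q = 2.308522·180/π = 132.2686°, L = 37.5975 m.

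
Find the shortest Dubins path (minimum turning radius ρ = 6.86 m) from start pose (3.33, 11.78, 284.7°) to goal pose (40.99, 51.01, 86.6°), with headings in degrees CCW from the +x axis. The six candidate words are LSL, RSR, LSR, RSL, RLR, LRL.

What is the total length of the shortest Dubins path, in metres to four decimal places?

Let ψ = atan2(Δy, Δx) = atan2(39.23, 37.66) = 46.1697° be the start→goal bearing.
Normalize: d = |goal − start| / ρ = 54.380773/6.86 = 7.927226, α = (θ_start − ψ) mod 360° = 238.5303° = 4.163138 rad, β = (θ_goal − ψ) mod 360° = 40.4303° = 0.705641 rad.
Common terms: sin α = -0.852916, cos α = -0.522048, sin β = 0.648522, cos β = 0.761196, cos(α−β) = -0.950516, d² = 62.840919. Work in radians in the unit-radius frame; every candidate has L = ρ·(t + p + q).
LSL: p² = 2 + d² − 2cos(α−β) + 2d(sin α − sin β) = 42.937475; p = √p² = 6.552669; φ = atan2(cos β − cos α, d + sin α − sin β) = 0.197109 rad; t = (φ − α) mod 2π = 2.317156 rad, q = (β − φ) mod 2π = 0.508532 rad → L = 6.86·(2.317156 + 6.552669 + 0.508532) = 6.86·9.378357 = 64.335531 m
RSR: p² = 2 + d² − 2cos(α−β) + 2d(sin β − sin α) = 90.546426; p = √p² = 9.515589; φ = atan2(cos α − cos β, d − sin α + sin β) = -0.135269 rad; t = (α − φ) mod 2π = 4.298407 rad, q = (φ − β) mod 2π = 5.442275 rad → L = 6.86·(4.298407 + 9.515589 + 5.442275) = 6.86·19.256271 = 132.098020 m
LSR: p² = d² − 2 + 2cos(α−β) + 2d(sin α + sin β) = 55.699332; p = √p² = 7.463199; φ = atan2(−cos α − cos β, d + sin α + sin β) − atan2(−2, p) = 0.230873 rad; t = (φ − α) mod 2π = 2.350920 rad, q = (φ − β) mod 2π = 5.808417 rad → L = 6.86·(2.350920 + 7.463199 + 5.808417) = 6.86·15.622536 = 107.170599 m
RSL: p² = d² − 2 + 2cos(α−β) − 2d(sin α + sin β) = 62.180443; p = √p² = 7.885458; φ = atan2(cos α + cos β, d − sin α − sin β) − atan2(2, p) = -0.218992 rad; t = (α − φ) mod 2π = 4.382131 rad, q = (β − φ) mod 2π = 0.924633 rad → L = 6.86·(4.382131 + 7.885458 + 0.924633) = 6.86·13.192222 = 90.498642 m
RLR: c = (6 − d² + 2cos(α−β) + 2d(sin α − sin β))/8 = -10.318303, |c| > 1 → infeasible
LRL: c = (6 − d² + 2cos(α−β) − 2d(sin α − sin β))/8 = -4.367184, |c| > 1 → infeasible
Shortest: LSL with L = 64.335531 m ≈ 64.3355 m

64.3355 m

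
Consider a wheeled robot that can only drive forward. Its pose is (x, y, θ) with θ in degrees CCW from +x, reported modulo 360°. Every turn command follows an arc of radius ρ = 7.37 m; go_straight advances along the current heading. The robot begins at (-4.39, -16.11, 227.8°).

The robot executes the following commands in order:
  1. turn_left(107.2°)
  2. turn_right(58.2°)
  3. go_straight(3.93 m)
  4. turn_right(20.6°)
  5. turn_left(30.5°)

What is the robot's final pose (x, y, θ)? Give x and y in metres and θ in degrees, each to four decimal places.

(2.5610, -43.9557, 286.7000°)

set_pose: (x, y, θ) = (-4.3900, -16.1100, 227.8000°), ρ = 7.37
turn_left(107.2°): centre at ρ to the left, rotate +107.2° → (-2.0450, -27.7401, 335.0000°)
turn_right(58.2°): centre at ρ to the right, rotate −58.2° → (2.1585, -33.5469, 276.8000°)
go_straight(3.93): x += 3.93·cos θ, y += 3.93·sin θ → (2.6238, -37.4493, 276.8000°)
turn_right(20.6°): centre at ρ to the right, rotate −20.6° → (2.4629, -40.0799, 256.2000°)
turn_left(30.5°): centre at ρ to the left, rotate +30.5° → (2.5610, -43.9557, 286.7000°)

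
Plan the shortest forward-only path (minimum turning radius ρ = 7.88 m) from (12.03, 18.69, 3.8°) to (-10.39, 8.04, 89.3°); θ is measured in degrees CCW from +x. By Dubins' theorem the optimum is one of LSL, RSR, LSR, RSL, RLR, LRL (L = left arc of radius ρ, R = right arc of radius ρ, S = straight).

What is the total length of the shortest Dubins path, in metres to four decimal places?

Let ψ = atan2(Δy, Δx) = atan2(-10.65, -22.42) = -154.5912° be the start→goal bearing.
Normalize: d = |goal − start| / ρ = 24.820937/7.88 = 3.149865, α = (θ_start − ψ) mod 360° = 158.3912° = 2.764449 rad, β = (θ_goal − ψ) mod 360° = 243.8912° = 4.256705 rad.
Common terms: sin α = 0.368267, cos α = -0.929720, sin β = -0.897960, cos β = -0.440076, cos(α−β) = 0.078459, d² = 9.921650. Work in radians in the unit-radius frame; every candidate has L = ρ·(t + p + q).
LSL: p² = 2 + d² − 2cos(α−β) + 2d(sin α − sin β) = 19.741620; p = √p² = 4.443154; φ = atan2(cos β − cos α, d + sin α − sin β) = 0.110426 rad; t = (φ − α) mod 2π = 3.629163 rad, q = (β − φ) mod 2π = 4.146279 rad → L = 7.88·(3.629163 + 4.443154 + 4.146279) = 7.88·12.218596 = 96.282537 m
RSR: p² = 2 + d² − 2cos(α−β) + 2d(sin β − sin α) = 3.787843; p = √p² = 1.946238; φ = atan2(cos α − cos β, d − sin α + sin β) = -0.254317 rad; t = (α − φ) mod 2π = 3.018766 rad, q = (φ − β) mod 2π = 1.772163 rad → L = 7.88·(3.018766 + 1.946238 + 1.772163) = 7.88·6.737167 = 53.088876 m
LSR: p² = d² − 2 + 2cos(α−β) + 2d(sin α + sin β) = 4.741641; p = √p² = 2.177531; φ = atan2(−cos α − cos β, d + sin α + sin β) − atan2(−2, p) = 1.224639 rad; t = (φ − α) mod 2π = 4.743376 rad, q = (φ − β) mod 2π = 3.251119 rad → L = 7.88·(4.743376 + 2.177531 + 3.251119) = 7.88·10.172026 = 80.155567 m
RSL: p² = d² − 2 + 2cos(α−β) − 2d(sin α + sin β) = 11.415495; p = √p² = 3.378682; φ = atan2(cos α + cos β, d − sin α − sin β) − atan2(2, p) = -0.890854 rad; t = (α − φ) mod 2π = 3.655302 rad, q = (β − φ) mod 2π = 5.147559 rad → L = 7.88·(3.655302 + 3.378682 + 5.147559) = 7.88·12.181544 = 95.990565 m
RLR: c = (6 − d² + 2cos(α−β) + 2d(sin α − sin β))/8 = 0.526520; p = 2π − arccos c = 5.266891 rad; φ = atan2(cos α − cos β, d − sin α + sin β) = -0.254317 rad; t = (α − φ + p/2) mod 2π = 5.652211 rad, q = (α − β − t + p) mod 2π = 4.405608 rad → L = 7.88·(5.652211 + 5.266891 + 4.405608) = 7.88·15.324710 = 120.758713 m
LRL: c = (6 − d² + 2cos(α−β) − 2d(sin α − sin β))/8 = -1.467703, |c| > 1 → infeasible
Shortest: RSR with L = 53.088876 m ≈ 53.0889 m

53.0889 m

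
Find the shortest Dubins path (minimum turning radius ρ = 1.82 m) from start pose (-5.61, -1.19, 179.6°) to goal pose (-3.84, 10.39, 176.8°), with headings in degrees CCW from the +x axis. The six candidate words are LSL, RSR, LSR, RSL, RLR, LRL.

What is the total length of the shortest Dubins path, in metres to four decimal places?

15.2961 m

Let ψ = atan2(Δy, Δx) = atan2(11.58, 1.77) = 81.3096° be the start→goal bearing.
Normalize: d = |goal − start| / ρ = 11.714491/1.82 = 6.436534, α = (θ_start − ψ) mod 360° = 98.2904° = 1.715491 rad, β = (θ_goal − ψ) mod 360° = 95.4904° = 1.666622 rad.
Common terms: sin α = 0.989550, cos α = -0.144190, sin β = 0.995412, cos β = -0.095679, cos(α−β) = 0.998806, d² = 41.428964. Work in radians in the unit-radius frame; every candidate has L = ρ·(t + p + q).
LSL: p² = 2 + d² − 2cos(α−β) + 2d(sin α − sin β) = 41.355886; p = √p² = 6.430854; φ = atan2(cos β − cos α, d + sin α − sin β) = 0.007544 rad; t = (φ − α) mod 2π = 4.575238 rad, q = (β − φ) mod 2π = 1.659078 rad → L = 1.82·(4.575238 + 6.430854 + 1.659078) = 1.82·12.665170 = 23.050610 m
RSR: p² = 2 + d² − 2cos(α−β) + 2d(sin β − sin α) = 41.506817; p = √p² = 6.442578; φ = atan2(cos α − cos β, d − sin α + sin β) = -0.007530 rad; t = (α − φ) mod 2π = 1.723021 rad, q = (φ − β) mod 2π = 4.609034 rad → L = 1.82·(1.723021 + 6.442578 + 4.609034) = 1.82·12.774633 = 23.249832 m
LSR: p² = d² − 2 + 2cos(α−β) + 2d(sin α + sin β) = 66.979129; p = √p² = 8.184078; φ = atan2(−cos α − cos β, d + sin α + sin β) − atan2(−2, p) = 0.268155 rad; t = (φ − α) mod 2π = 4.835849 rad, q = (φ − β) mod 2π = 4.884718 rad → L = 1.82·(4.835849 + 8.184078 + 4.884718) = 1.82·17.904645 = 32.586454 m
RSL: p² = d² − 2 + 2cos(α−β) − 2d(sin α + sin β) = 15.874024; p = √p² = 3.984222; φ = atan2(cos α + cos β, d − sin α − sin β) − atan2(2, p) = -0.519062 rad; t = (α − φ) mod 2π = 2.234553 rad, q = (β − φ) mod 2π = 2.185684 rad → L = 1.82·(2.234553 + 3.984222 + 2.185684) = 1.82·8.404459 = 15.296116 m
RLR: c = (6 − d² + 2cos(α−β) + 2d(sin α − sin β))/8 = -4.188352, |c| > 1 → infeasible
LRL: c = (6 − d² + 2cos(α−β) − 2d(sin α − sin β))/8 = -4.169486, |c| > 1 → infeasible
Shortest: RSL with L = 15.296116 m ≈ 15.2961 m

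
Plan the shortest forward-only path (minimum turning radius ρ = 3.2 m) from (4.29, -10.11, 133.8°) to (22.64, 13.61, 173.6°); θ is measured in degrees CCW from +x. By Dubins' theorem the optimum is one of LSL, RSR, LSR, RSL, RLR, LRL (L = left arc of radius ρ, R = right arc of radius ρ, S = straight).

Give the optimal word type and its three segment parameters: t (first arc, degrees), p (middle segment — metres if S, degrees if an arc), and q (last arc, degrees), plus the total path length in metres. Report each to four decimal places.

RSL: t = 99.7458°, p = 23.2557 m, q = 139.5458°, L = 36.6202 m

Let ψ = atan2(Δy, Δx) = atan2(23.72, 18.35) = 52.2741° be the start→goal bearing.
Normalize: d = |goal − start| / ρ = 29.989346/3.2 = 9.371671, α = (θ_start − ψ) mod 360° = 81.5259° = 1.422895 rad, β = (θ_goal − ψ) mod 360° = 121.3259° = 2.117536 rad.
Common terms: sin α = 0.989082, cos α = 0.147363, sin β = 0.854224, cos β = -0.519905, cos(α−β) = 0.768284, d² = 87.828213. Work in radians in the unit-radius frame; every candidate has L = ρ·(t + p + q).
LSL: p² = 2 + d² − 2cos(α−β) + 2d(sin α − sin β) = 90.819337; p = √p² = 9.529918; φ = atan2(cos β − cos α, d + sin α − sin β) = -0.070076 rad; t = (φ − α) mod 2π = 4.790215 rad, q = (β − φ) mod 2π = 2.187611 rad → L = 3.2·(4.790215 + 9.529918 + 2.187611) = 3.2·16.507744 = 52.824782 m
RSR: p² = 2 + d² − 2cos(α−β) + 2d(sin β − sin α) = 85.763954; p = √p² = 9.260883; φ = atan2(cos α − cos β, d − sin α + sin β) = 0.072115 rad; t = (α − φ) mod 2π = 1.350780 rad, q = (φ − β) mod 2π = 4.237765 rad → L = 3.2·(1.350780 + 9.260883 + 4.237765) = 3.2·14.849427 = 47.518167 m
LSR: p² = d² − 2 + 2cos(α−β) + 2d(sin α + sin β) = 121.914509; p = √p² = 11.041490; φ = atan2(−cos α − cos β, d + sin α + sin β) − atan2(−2, p) = 0.212398 rad; t = (φ − α) mod 2π = 5.072689 rad, q = (φ − β) mod 2π = 4.378048 rad → L = 3.2·(5.072689 + 11.041490 + 4.378048) = 3.2·20.492227 = 65.575126 m
RSL: p² = d² − 2 + 2cos(α−β) − 2d(sin α + sin β) = 52.815051; p = √p² = 7.267396; φ = atan2(cos α + cos β, d − sin α − sin β) − atan2(2, p) = -0.317998 rad; t = (α − φ) mod 2π = 1.740893 rad, q = (β − φ) mod 2π = 2.435534 rad → L = 3.2·(1.740893 + 7.267396 + 2.435534) = 3.2·11.443823 = 36.620235 m
RLR: c = (6 − d² + 2cos(α−β) + 2d(sin α − sin β))/8 = -9.720494, |c| > 1 → infeasible
LRL: c = (6 − d² + 2cos(α−β) − 2d(sin α − sin β))/8 = -10.352417, |c| > 1 → infeasible
Shortest: RSL with L = 36.620235 m ≈ 36.6202 m
Convert RSL to answer units (arcs ×180/π): t = 1.740893·180/π = 99.7458°, p = ρ·p = 3.2·7.267396 = 23.2557 m, q = 2.435534·180/π = 139.5458°, L = 36.6202 m.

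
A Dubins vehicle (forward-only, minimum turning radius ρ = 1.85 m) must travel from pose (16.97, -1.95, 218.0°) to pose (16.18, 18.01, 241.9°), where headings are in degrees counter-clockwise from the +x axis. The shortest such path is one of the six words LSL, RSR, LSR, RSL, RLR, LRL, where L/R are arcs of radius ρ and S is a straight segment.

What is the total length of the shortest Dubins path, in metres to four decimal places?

27.5805 m

Let ψ = atan2(Δy, Δx) = atan2(19.96, -0.79) = 92.2665° be the start→goal bearing.
Normalize: d = |goal − start| / ρ = 19.975628/1.85 = 10.797637, α = (θ_start − ψ) mod 360° = 125.7335° = 2.194463 rad, β = (θ_goal − ψ) mod 360° = 149.6335° = 2.611597 rad.
Common terms: sin α = 0.811743, cos α = -0.584015, sin β = 0.505530, cos β = -0.862809, cos(α−β) = 0.914254, d² = 116.588955. Work in radians in the unit-radius frame; every candidate has L = ρ·(t + p + q).
LSL: p² = 2 + d² − 2cos(α−β) + 2d(sin α − sin β) = 123.373193; p = √p² = 11.107349; φ = atan2(cos β − cos α, d + sin α − sin β) = -0.025103 rad; t = (φ − α) mod 2π = 4.063620 rad, q = (β − φ) mod 2π = 2.636699 rad → L = 1.85·(4.063620 + 11.107349 + 2.636699) = 1.85·17.807668 = 32.944185 m
RSR: p² = 2 + d² − 2cos(α−β) + 2d(sin β − sin α) = 110.147702; p = √p² = 10.495128; φ = atan2(cos α − cos β, d − sin α + sin β) = 0.026567 rad; t = (α − φ) mod 2π = 2.167896 rad, q = (φ − β) mod 2π = 3.698156 rad → L = 1.85·(2.167896 + 10.495128 + 3.698156) = 1.85·16.361179 = 30.268181 m
LSR: p² = d² − 2 + 2cos(α−β) + 2d(sin α + sin β) = 144.864322; p = √p² = 12.035960; φ = atan2(−cos α − cos β, d + sin α + sin β) − atan2(−2, p) = 0.283526 rad; t = (φ − α) mod 2π = 4.372249 rad, q = (φ − β) mod 2π = 3.955115 rad → L = 1.85·(4.372249 + 12.035960 + 3.955115) = 1.85·20.363323 = 37.672148 m
RSL: p² = d² − 2 + 2cos(α−β) − 2d(sin α + sin β) = 87.970604; p = √p² = 9.379265; φ = atan2(cos α + cos β, d − sin α − sin β) − atan2(2, p) = -0.361534 rad; t = (α − φ) mod 2π = 2.555997 rad, q = (β − φ) mod 2π = 2.973131 rad → L = 1.85·(2.555997 + 9.379265 + 2.973131) = 1.85·14.908392 = 27.580526 m
RLR: c = (6 − d² + 2cos(α−β) + 2d(sin α − sin β))/8 = -12.768463, |c| > 1 → infeasible
LRL: c = (6 − d² + 2cos(α−β) − 2d(sin α − sin β))/8 = -14.421649, |c| > 1 → infeasible
Shortest: RSL with L = 27.580526 m ≈ 27.5805 m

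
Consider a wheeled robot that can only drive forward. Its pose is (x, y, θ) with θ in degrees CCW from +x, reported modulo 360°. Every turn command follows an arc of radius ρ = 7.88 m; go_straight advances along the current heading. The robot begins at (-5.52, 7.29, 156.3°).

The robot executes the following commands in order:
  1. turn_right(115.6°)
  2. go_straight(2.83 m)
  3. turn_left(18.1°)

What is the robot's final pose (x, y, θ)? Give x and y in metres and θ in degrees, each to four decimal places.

(-3.7439, 24.2170, 58.8000°)

set_pose: (x, y, θ) = (-5.5200, 7.2900, 156.3000°), ρ = 7.88
turn_right(115.6°): centre at ρ to the right, rotate −115.6° → (-7.4912, 20.4795, 40.7000°)
go_straight(2.83): x += 2.83·cos θ, y += 2.83·sin θ → (-5.3457, 22.3250, 40.7000°)
turn_left(18.1°): centre at ρ to the left, rotate +18.1° → (-3.7439, 24.2170, 58.8000°)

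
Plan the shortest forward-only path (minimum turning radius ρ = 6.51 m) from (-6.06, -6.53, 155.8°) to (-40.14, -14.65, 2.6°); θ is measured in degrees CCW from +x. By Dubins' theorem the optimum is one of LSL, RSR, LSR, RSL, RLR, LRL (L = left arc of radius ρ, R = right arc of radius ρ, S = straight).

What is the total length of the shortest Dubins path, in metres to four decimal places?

55.4966 m

Let ψ = atan2(Δy, Δx) = atan2(-8.12, -34.08) = -166.5984° be the start→goal bearing.
Normalize: d = |goal − start| / ρ = 35.033995/6.51 = 5.381566, α = (θ_start − ψ) mod 360° = 322.3984° = 5.626914 rad, β = (θ_goal − ψ) mod 360° = 169.1984° = 2.953069 rad.
Common terms: sin α = -0.610167, cos α = 0.792273, sin β = 0.187409, cos β = -0.982282, cos(α−β) = -0.892586, d² = 28.961253. Work in radians in the unit-radius frame; every candidate has L = ρ·(t + p + q).
LSL: p² = 2 + d² − 2cos(α−β) + 2d(sin α − sin β) = 24.162012; p = √p² = 4.915487; φ = atan2(cos β − cos α, d + sin α − sin β) = -0.369354 rad; t = (φ − α) mod 2π = 0.286918 rad, q = (β − φ) mod 2π = 3.322423 rad → L = 6.51·(0.286918 + 4.915487 + 3.322423) = 6.51·8.524828 = 55.496629 m
RSR: p² = 2 + d² − 2cos(α−β) + 2d(sin β − sin α) = 41.330837; p = √p² = 6.428906; φ = atan2(cos α − cos β, d − sin α + sin β) = 0.279659 rad; t = (α − φ) mod 2π = 5.347255 rad, q = (φ − β) mod 2π = 3.609774 rad → L = 6.51·(5.347255 + 6.428906 + 3.609774) = 6.51·15.385936 = 100.162444 m
LSR: p² = d² − 2 + 2cos(α−β) + 2d(sin α + sin β) = 20.625875; p = √p² = 4.541572; φ = atan2(−cos α − cos β, d + sin α + sin β) − atan2(−2, p) = 0.453121 rad; t = (φ − α) mod 2π = 1.109392 rad, q = (φ − β) mod 2π = 3.783237 rad → L = 6.51·(1.109392 + 4.541572 + 3.783237) = 6.51·9.434201 = 61.416648 m
RSL: p² = d² − 2 + 2cos(α−β) − 2d(sin α + sin β) = 29.726288; p = √p² = 5.452182; φ = atan2(cos α + cos β, d − sin α − sin β) − atan2(2, p) = -0.384309 rad; t = (α − φ) mod 2π = 6.011223 rad, q = (β − φ) mod 2π = 3.337378 rad → L = 6.51·(6.011223 + 5.452182 + 3.337378) = 6.51·14.800783 = 96.353098 m
RLR: c = (6 − d² + 2cos(α−β) + 2d(sin α − sin β))/8 = -4.166355, |c| > 1 → infeasible
LRL: c = (6 − d² + 2cos(α−β) − 2d(sin α − sin β))/8 = -2.020252, |c| > 1 → infeasible
Shortest: LSL with L = 55.496629 m ≈ 55.4966 m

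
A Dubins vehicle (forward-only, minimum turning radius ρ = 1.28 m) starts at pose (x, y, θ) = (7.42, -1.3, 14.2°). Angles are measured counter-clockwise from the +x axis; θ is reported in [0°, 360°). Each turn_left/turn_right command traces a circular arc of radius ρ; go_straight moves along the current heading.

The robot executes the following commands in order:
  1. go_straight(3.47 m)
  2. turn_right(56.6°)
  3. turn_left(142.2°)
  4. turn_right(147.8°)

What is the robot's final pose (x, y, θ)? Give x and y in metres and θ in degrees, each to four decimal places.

(16.2981, 1.4930, 312.0000°)

set_pose: (x, y, θ) = (7.4200, -1.3000, 14.2000°), ρ = 1.28
go_straight(3.47): x += 3.47·cos θ, y += 3.47·sin θ → (10.7840, -0.4488, 14.2000°)
turn_right(56.6°): centre at ρ to the right, rotate −56.6° → (11.9611, -0.7445, -42.4000° ≡ 317.6000°)
turn_left(142.2°): centre at ρ to the left, rotate +142.2° → (14.0855, 0.4186, 459.8000° ≡ 99.8000°)
turn_right(147.8°): centre at ρ to the right, rotate −147.8° → (16.2981, 1.4930, -48.0000° ≡ 312.0000°)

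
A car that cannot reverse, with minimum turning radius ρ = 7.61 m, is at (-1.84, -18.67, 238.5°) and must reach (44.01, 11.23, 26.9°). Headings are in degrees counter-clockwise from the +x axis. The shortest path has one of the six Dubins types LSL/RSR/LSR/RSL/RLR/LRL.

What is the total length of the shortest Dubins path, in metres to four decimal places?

Let ψ = atan2(Δy, Δx) = atan2(29.90, 45.85) = 33.1094° be the start→goal bearing.
Normalize: d = |goal − start| / ρ = 54.737853/7.61 = 7.192885, α = (θ_start − ψ) mod 360° = 205.3906° = 3.584742 rad, β = (θ_goal − ψ) mod 360° = 353.7906° = 6.174810 rad.
Common terms: sin α = -0.428786, cos α = -0.903406, sin β = -0.108163, cos β = 0.994133, cos(α−β) = -0.851727, d² = 51.737590. Work in radians in the unit-radius frame; every candidate has L = ρ·(t + p + q).
LSL: p² = 2 + d² − 2cos(α−β) + 2d(sin α − sin β) = 50.828632; p = √p² = 7.129420; φ = atan2(cos β − cos α, d + sin α − sin β) = 0.269403 rad; t = (φ − α) mod 2π = 2.967847 rad, q = (β − φ) mod 2π = 5.905407 rad → L = 7.61·(2.967847 + 7.129420 + 5.905407) = 7.61·16.002674 = 121.780350 m
RSR: p² = 2 + d² − 2cos(α−β) + 2d(sin β − sin α) = 60.053457; p = √p² = 7.749417; φ = atan2(cos α − cos β, d − sin α + sin β) = -0.247378 rad; t = (α − φ) mod 2π = 3.832119 rad, q = (φ − β) mod 2π = 6.144183 rad → L = 7.61·(3.832119 + 7.749417 + 6.144183) = 7.61·17.725719 = 134.892718 m
LSR: p² = d² − 2 + 2cos(α−β) + 2d(sin α + sin β) = 40.309706; p = √p² = 6.348992; φ = atan2(−cos α − cos β, d + sin α + sin β) − atan2(−2, p) = 0.291540 rad; t = (φ − α) mod 2π = 2.989984 rad, q = (φ − β) mod 2π = 0.399915 rad → L = 7.61·(2.989984 + 6.348992 + 0.399915) = 7.61·9.738892 = 74.112967 m
RSL: p² = d² − 2 + 2cos(α−β) − 2d(sin α + sin β) = 55.758567; p = √p² = 7.467166; φ = atan2(cos α + cos β, d − sin α − sin β) − atan2(2, p) = -0.249960 rad; t = (α − φ) mod 2π = 3.834702 rad, q = (β − φ) mod 2π = 0.141585 rad → L = 7.61·(3.834702 + 7.467166 + 0.141585) = 7.61·11.443453 = 87.084674 m
RLR: c = (6 − d² + 2cos(α−β) + 2d(sin α − sin β))/8 = -6.506682, |c| > 1 → infeasible
LRL: c = (6 − d² + 2cos(α−β) − 2d(sin α − sin β))/8 = -5.353579, |c| > 1 → infeasible
Shortest: LSR with L = 74.112967 m ≈ 74.1130 m

74.1130 m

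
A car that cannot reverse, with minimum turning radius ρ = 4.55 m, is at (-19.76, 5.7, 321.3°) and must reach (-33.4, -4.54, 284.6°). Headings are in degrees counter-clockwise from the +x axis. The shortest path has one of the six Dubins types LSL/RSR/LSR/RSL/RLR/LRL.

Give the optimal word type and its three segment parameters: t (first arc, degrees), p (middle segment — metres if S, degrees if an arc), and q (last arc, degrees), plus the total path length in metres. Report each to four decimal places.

Let ψ = atan2(Δy, Δx) = atan2(-10.24, -13.64) = -143.1032° be the start→goal bearing.
Normalize: d = |goal − start| / ρ = 17.056002/4.55 = 3.748572, α = (θ_start − ψ) mod 360° = 104.4032° = 1.822180 rad, β = (θ_goal − ψ) mod 360° = 67.7032° = 1.181644 rad.
Common terms: sin α = 0.968569, cos α = -0.248744, sin β = 0.925231, cos β = 0.379404, cos(α−β) = 0.801776, d² = 14.051791. Work in radians in the unit-radius frame; every candidate has L = ρ·(t + p + q).
LSL: p² = 2 + d² − 2cos(α−β) + 2d(sin α − sin β) = 14.773151; p = √p² = 3.843586; φ = atan2(cos β − cos α, d + sin α − sin β) = 0.164164 rad; t = (φ − α) mod 2π = 4.625169 rad, q = (β − φ) mod 2π = 1.017480 rad → L = 4.55·(4.625169 + 3.843586 + 1.017480) = 4.55·9.486235 = 43.162370 m
RSR: p² = 2 + d² − 2cos(α−β) + 2d(sin β − sin α) = 14.123328; p = √p² = 3.758102; φ = atan2(cos α − cos β, d − sin α + sin β) = -0.167933 rad; t = (α − φ) mod 2π = 1.990113 rad, q = (φ − β) mod 2π = 4.933608 rad → L = 4.55·(1.990113 + 3.758102 + 4.933608) = 4.55·10.681823 = 48.602294 m
LSR: p² = d² − 2 + 2cos(α−β) + 2d(sin α + sin β) = 27.853435; p = √p² = 5.277635; φ = atan2(−cos α − cos β, d + sin α + sin β) − atan2(−2, p) = 0.339083 rad; t = (φ − α) mod 2π = 4.800088 rad, q = (φ − β) mod 2π = 5.440624 rad → L = 4.55·(4.800088 + 5.277635 + 5.440624) = 4.55·15.518348 = 70.608483 m
RSL: p² = d² − 2 + 2cos(α−β) − 2d(sin α + sin β) = -0.542750 < 0 → infeasible
RLR: c = (6 − d² + 2cos(α−β) + 2d(sin α − sin β))/8 = -0.765416; p = 2π − arccos c = 3.840701 rad; φ = atan2(cos α − cos β, d − sin α + sin β) = -0.167933 rad; t = (α − φ + p/2) mod 2π = 3.910464 rad, q = (α − β − t + p) mod 2π = 0.570773 rad → L = 4.55·(3.910464 + 3.840701 + 0.570773) = 4.55·8.321939 = 37.864821 m
LRL: c = (6 − d² + 2cos(α−β) − 2d(sin α − sin β))/8 = -0.846644; p = 2π − arccos c = 3.702742 rad; φ = atan2(cos β − cos α, d + sin α − sin β) = 0.164164 rad; t = (φ − α + p/2) mod 2π = 0.193355 rad, q = (β − α − t + p) mod 2π = 2.868851 rad → L = 4.55·(0.193355 + 3.702742 + 2.868851) = 4.55·6.764949 = 30.780517 m
Shortest: LRL with L = 30.780517 m ≈ 30.7805 m
Convert LRL to answer units (arcs ×180/π): t = 0.193355·180/π = 11.0784°, p = 3.702742·180/π = 212.1515°, q = 2.868851·180/π = 164.3731°, L = 30.7805 m.

LRL: t = 11.0784°, p = 212.1515°, q = 164.3731°, L = 30.7805 m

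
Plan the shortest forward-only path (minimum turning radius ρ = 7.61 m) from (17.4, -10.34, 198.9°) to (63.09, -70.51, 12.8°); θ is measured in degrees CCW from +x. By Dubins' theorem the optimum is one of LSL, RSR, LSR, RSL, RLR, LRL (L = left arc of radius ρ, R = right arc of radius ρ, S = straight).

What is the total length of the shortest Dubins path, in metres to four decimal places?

84.7434 m

Let ψ = atan2(Δy, Δx) = atan2(-60.17, 45.69) = -52.7888° be the start→goal bearing.
Normalize: d = |goal − start| / ρ = 75.551340/7.61 = 9.927903, α = (θ_start − ψ) mod 360° = 251.6888° = 4.392799 rad, β = (θ_goal − ψ) mod 360° = 65.5888° = 1.144741 rad.
Common terms: sin α = -0.949364, cos α = -0.314177, sin β = 0.910603, cos β = 0.413282, cos(α−β) = -0.994338, d² = 98.563254. Work in radians in the unit-radius frame; every candidate has L = ρ·(t + p + q).
LSL: p² = 2 + d² − 2cos(α−β) + 2d(sin α − sin β) = 65.620778; p = √p² = 8.100665; φ = atan2(cos β − cos α, d + sin α − sin β) = 0.089924 rad; t = (φ − α) mod 2π = 1.980310 rad, q = (β − φ) mod 2π = 1.054818 rad → L = 7.61·(1.980310 + 8.100665 + 1.054818) = 7.61·11.135793 = 84.743384 m
RSR: p² = 2 + d² − 2cos(α−β) + 2d(sin β − sin α) = 139.483081; p = √p² = 11.810296; φ = atan2(cos α − cos β, d − sin α + sin β) = -0.061634 rad; t = (α − φ) mod 2π = 4.454433 rad, q = (φ − β) mod 2π = 5.076810 rad → L = 7.61·(4.454433 + 11.810296 + 5.076810) = 7.61·21.341539 = 162.409109 m
LSR: p² = d² − 2 + 2cos(α−β) + 2d(sin α + sin β) = 93.804944; p = √p² = 9.685295; φ = atan2(−cos α − cos β, d + sin α + sin β) − atan2(−2, p) = 0.193615 rad; t = (φ − α) mod 2π = 2.084002 rad, q = (φ − β) mod 2π = 5.332059 rad → L = 7.61·(2.084002 + 9.685295 + 5.332059) = 7.61·17.101356 = 130.141321 m
RSL: p² = d² − 2 + 2cos(α−β) − 2d(sin α + sin β) = 95.344211; p = √p² = 9.764436; φ = atan2(cos α + cos β, d − sin α − sin β) − atan2(2, p) = -0.192087 rad; t = (α − φ) mod 2π = 4.584886 rad, q = (β − φ) mod 2π = 1.336828 rad → L = 7.61·(4.584886 + 9.764436 + 1.336828) = 7.61·15.686151 = 119.371606 m
RLR: c = (6 − d² + 2cos(α−β) + 2d(sin α − sin β))/8 = -16.435385, |c| > 1 → infeasible
LRL: c = (6 − d² + 2cos(α−β) − 2d(sin α − sin β))/8 = -7.202597, |c| > 1 → infeasible
Shortest: LSL with L = 84.743384 m ≈ 84.7434 m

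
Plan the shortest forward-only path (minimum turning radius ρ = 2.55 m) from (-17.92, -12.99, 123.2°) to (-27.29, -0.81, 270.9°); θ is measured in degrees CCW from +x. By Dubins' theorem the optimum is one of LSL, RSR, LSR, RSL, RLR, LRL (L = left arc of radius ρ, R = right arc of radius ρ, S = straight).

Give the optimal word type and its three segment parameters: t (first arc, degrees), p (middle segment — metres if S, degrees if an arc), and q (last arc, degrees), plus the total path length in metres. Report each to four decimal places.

RSL: t = 14.8885°, p = 13.0889 m, q = 162.5885°, L = 20.9877 m

Let ψ = atan2(Δy, Δx) = atan2(12.18, -9.37) = 127.5709° be the start→goal bearing.
Normalize: d = |goal − start| / ρ = 15.367150/2.55 = 6.026333, α = (θ_start − ψ) mod 360° = 355.6291° = 6.206899 rad, β = (θ_goal − ψ) mod 360° = 143.3291° = 2.501565 rad.
Common terms: sin α = -0.076212, cos α = 0.997092, sin β = 0.597217, cos β = -0.802079, cos(α−β) = -0.845262, d² = 36.316694. Work in radians in the unit-radius frame; every candidate has L = ρ·(t + p + q).
LSL: p² = 2 + d² − 2cos(α−β) + 2d(sin α − sin β) = 31.890597; p = √p² = 5.647176; φ = atan2(cos β − cos α, d + sin α − sin β) = -0.324249 rad; t = (φ − α) mod 2π = 6.035223 rad, q = (β − φ) mod 2π = 2.825814 rad → L = 2.55·(6.035223 + 5.647176 + 2.825814) = 2.55·14.508213 = 36.995942 m
RSR: p² = 2 + d² − 2cos(α−β) + 2d(sin β − sin α) = 48.123837; p = √p² = 6.937135; φ = atan2(cos α − cos β, d − sin α + sin β) = 0.262353 rad; t = (α − φ) mod 2π = 5.944546 rad, q = (φ − β) mod 2π = 4.043973 rad → L = 2.55·(5.944546 + 6.937135 + 4.043973) = 2.55·16.925654 = 43.160418 m
LSR: p² = d² − 2 + 2cos(α−β) + 2d(sin α + sin β) = 38.905674; p = √p² = 6.237441; φ = atan2(−cos α − cos β, d + sin α + sin β) − atan2(−2, p) = 0.280511 rad; t = (φ − α) mod 2π = 0.356797 rad, q = (φ − β) mod 2π = 4.062131 rad → L = 2.55·(0.356797 + 6.237441 + 4.062131) = 2.55·10.656370 = 27.173742 m
RSL: p² = d² − 2 + 2cos(α−β) − 2d(sin α + sin β) = 26.346666; p = √p² = 5.132900; φ = atan2(cos α + cos β, d − sin α − sin β) − atan2(2, p) = -0.336139 rad; t = (α − φ) mod 2π = 0.259853 rad, q = (β − φ) mod 2π = 2.837704 rad → L = 2.55·(0.259853 + 5.132900 + 2.837704) = 2.55·8.230457 = 20.987666 m
RLR: c = (6 − d² + 2cos(α−β) + 2d(sin α − sin β))/8 = -5.015480, |c| > 1 → infeasible
LRL: c = (6 − d² + 2cos(α−β) − 2d(sin α − sin β))/8 = -2.986325, |c| > 1 → infeasible
Shortest: RSL with L = 20.987666 m ≈ 20.9877 m
Convert RSL to answer units (arcs ×180/π): t = 0.259853·180/π = 14.8885°, p = ρ·p = 2.55·5.132900 = 13.0889 m, q = 2.837704·180/π = 162.5885°, L = 20.9877 m.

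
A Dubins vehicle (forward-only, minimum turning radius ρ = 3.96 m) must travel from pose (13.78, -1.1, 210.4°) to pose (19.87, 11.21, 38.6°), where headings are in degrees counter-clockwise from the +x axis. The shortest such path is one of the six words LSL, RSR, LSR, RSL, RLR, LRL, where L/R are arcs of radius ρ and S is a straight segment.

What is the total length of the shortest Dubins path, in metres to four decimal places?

23.9330 m

Let ψ = atan2(Δy, Δx) = atan2(12.31, 6.09) = 63.6775° be the start→goal bearing.
Normalize: d = |goal − start| / ρ = 13.734053/3.96 = 3.468195, α = (θ_start − ψ) mod 360° = 146.7225° = 2.560791 rad, β = (θ_goal − ψ) mod 360° = 334.9225° = 5.845501 rad.
Common terms: sin α = 0.548694, cos α = -0.836023, sin β = -0.423844, cos β = 0.905735, cos(α−β) = -0.989776, d² = 12.028377. Work in radians in the unit-radius frame; every candidate has L = ρ·(t + p + q).
LSL: p² = 2 + d² − 2cos(α−β) + 2d(sin α − sin β) = 22.753833; p = √p² = 4.770098; φ = atan2(cos β − cos α, d + sin α − sin β) = 0.373784 rad; t = (φ − α) mod 2π = 4.096179 rad, q = (β − φ) mod 2π = 5.471716 rad → L = 3.96·(4.096179 + 4.770098 + 5.471716) = 3.96·14.337993 = 56.778451 m
RSR: p² = 2 + d² − 2cos(α−β) + 2d(sin β − sin α) = 9.262027; p = √p² = 3.043358; φ = atan2(cos α − cos β, d − sin α + sin β) = -0.609326 rad; t = (α − φ) mod 2π = 3.170117 rad, q = (φ − β) mod 2π = 6.111544 rad → L = 3.96·(3.170117 + 3.043358 + 6.111544) = 3.96·12.325019 = 48.807074 m
LSR: p² = d² − 2 + 2cos(α−β) + 2d(sin α + sin β) = 8.914839; p = √p² = 2.985773; φ = atan2(−cos α − cos β, d + sin α + sin β) − atan2(−2, p) = 0.570799 rad; t = (φ − α) mod 2π = 4.293193 rad, q = (φ − β) mod 2π = 1.008484 rad → L = 3.96·(4.293193 + 2.985773 + 1.008484) = 3.96·8.287450 = 32.818302 m
RSL: p² = d² − 2 + 2cos(α−β) − 2d(sin α + sin β) = 7.182811; p = √p² = 2.680077; φ = atan2(cos α + cos β, d − sin α − sin β) − atan2(2, p) = -0.620247 rad; t = (α − φ) mod 2π = 3.181038 rad, q = (β − φ) mod 2π = 0.182562 rad → L = 3.96·(3.181038 + 2.680077 + 0.182562) = 3.96·6.043677 = 23.932960 m
RLR: c = (6 − d² + 2cos(α−β) + 2d(sin α − sin β))/8 = -0.157753; p = 2π − arccos c = 4.553974 rad; φ = atan2(cos α − cos β, d − sin α + sin β) = -0.609326 rad; t = (α − φ + p/2) mod 2π = 5.447104 rad, q = (α − β − t + p) mod 2π = 2.105346 rad → L = 3.96·(5.447104 + 4.553974 + 2.105346) = 3.96·12.106423 = 47.941437 m
LRL: c = (6 − d² + 2cos(α−β) − 2d(sin α − sin β))/8 = -1.844229, |c| > 1 → infeasible
Shortest: RSL with L = 23.932960 m ≈ 23.9330 m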